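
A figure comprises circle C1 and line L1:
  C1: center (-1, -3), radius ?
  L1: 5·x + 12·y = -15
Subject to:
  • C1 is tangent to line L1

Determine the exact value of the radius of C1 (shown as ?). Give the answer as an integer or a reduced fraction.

1. [C1‖L1]  r_C1² − 4 = 0  ⇒  r_C1 = 2 (r>0 drops 1)

2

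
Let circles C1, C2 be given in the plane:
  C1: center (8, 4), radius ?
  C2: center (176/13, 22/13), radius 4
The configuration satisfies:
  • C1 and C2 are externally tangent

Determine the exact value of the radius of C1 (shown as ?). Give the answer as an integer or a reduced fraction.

2

1. [ext C1·C2]  r_C1² + 8r_C1 − 20 = 0  ⇒  r_C1 = 2 (r>0 drops 1)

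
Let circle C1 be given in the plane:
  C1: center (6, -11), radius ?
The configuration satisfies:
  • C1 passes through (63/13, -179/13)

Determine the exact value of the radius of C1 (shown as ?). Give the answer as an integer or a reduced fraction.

1. [C1∋P]  r_C1² − 9 = 0  ⇒  r_C1 = 3 (r>0 drops 1)

3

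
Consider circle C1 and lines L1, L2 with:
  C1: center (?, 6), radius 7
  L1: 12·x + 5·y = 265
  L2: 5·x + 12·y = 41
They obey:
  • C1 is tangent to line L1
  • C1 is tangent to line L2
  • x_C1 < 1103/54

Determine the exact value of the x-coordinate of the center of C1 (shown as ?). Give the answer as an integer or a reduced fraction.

1. [C1‖L1]  x_C1² − (235/6)x_C1 + 326 = 0  ⇒  x_C1 = 12 or 163/6
2. [C1‖L2]  x_C1² + (62/5)x_C1 − 1464/5 = 0  ⇒  x_C1 = -122/5 or 12

12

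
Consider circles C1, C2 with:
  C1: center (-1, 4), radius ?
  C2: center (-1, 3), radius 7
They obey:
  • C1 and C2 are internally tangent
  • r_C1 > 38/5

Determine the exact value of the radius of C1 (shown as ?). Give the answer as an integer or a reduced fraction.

1. [int C1,C2]  r_C1² − 14r_C1 + 48 = 0  ⇒  r_C1 = 6 or 8
2. given r_C1 > 38/5: keep 8

8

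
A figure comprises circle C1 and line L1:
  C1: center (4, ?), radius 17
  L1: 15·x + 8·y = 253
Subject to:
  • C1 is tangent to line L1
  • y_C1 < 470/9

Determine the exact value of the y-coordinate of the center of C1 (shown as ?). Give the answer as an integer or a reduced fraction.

1. [C1‖L1]  y_C1² − (193/4)y_C1 − 723 = 0  ⇒  y_C1 = -12 or 241/4
2. given y_C1 < 470/9: keep -12

-12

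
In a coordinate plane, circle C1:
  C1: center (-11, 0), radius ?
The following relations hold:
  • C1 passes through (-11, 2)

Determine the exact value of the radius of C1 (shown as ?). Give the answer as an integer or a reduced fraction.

2

1. [C1∋P]  r_C1² − 4 = 0  ⇒  r_C1 = 2 (r>0 drops 1)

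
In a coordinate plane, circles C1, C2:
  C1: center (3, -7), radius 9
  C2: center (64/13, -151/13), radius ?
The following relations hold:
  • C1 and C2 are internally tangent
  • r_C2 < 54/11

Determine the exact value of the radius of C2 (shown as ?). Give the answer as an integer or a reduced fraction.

1. [int C1,C2]  r_C2² − 18r_C2 + 56 = 0  ⇒  r_C2 = 4 or 14
2. given r_C2 < 54/11: keep 4

4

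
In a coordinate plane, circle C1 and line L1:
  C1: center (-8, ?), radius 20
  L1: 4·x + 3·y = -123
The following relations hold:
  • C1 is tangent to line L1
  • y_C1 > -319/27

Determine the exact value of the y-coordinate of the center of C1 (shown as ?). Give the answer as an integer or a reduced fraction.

3

1. [C1‖L1]  y_C1² + (182/3)y_C1 − 191 = 0  ⇒  y_C1 = -191/3 or 3
2. given y_C1 > -319/27: keep 3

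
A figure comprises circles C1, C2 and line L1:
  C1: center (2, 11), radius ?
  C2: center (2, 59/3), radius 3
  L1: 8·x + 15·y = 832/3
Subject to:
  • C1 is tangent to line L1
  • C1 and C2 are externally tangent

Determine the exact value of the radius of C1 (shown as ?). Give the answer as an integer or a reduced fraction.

17/3

1. [C1‖L1]  r_C1² − 289/9 = 0  ⇒  r_C1 = 17/3 (r>0 drops 1)
2. [ext C1·C2]  r_C1² + 6r_C1 − 595/9 = 0  ⇒  r_C1 = 17/3 (r>0 drops 1)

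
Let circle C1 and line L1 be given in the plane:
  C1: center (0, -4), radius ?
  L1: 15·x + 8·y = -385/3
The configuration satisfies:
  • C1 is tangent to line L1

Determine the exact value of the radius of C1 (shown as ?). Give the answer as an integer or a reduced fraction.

1. [C1‖L1]  r_C1² − 289/9 = 0  ⇒  r_C1 = 17/3 (r>0 drops 1)

17/3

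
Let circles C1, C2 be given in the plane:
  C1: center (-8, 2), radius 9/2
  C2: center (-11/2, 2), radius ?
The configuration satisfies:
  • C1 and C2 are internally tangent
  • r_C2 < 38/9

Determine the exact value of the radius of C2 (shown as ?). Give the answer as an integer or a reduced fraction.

2

1. [int C1,C2]  r_C2² − 9r_C2 + 14 = 0  ⇒  r_C2 = 2 or 7
2. given r_C2 < 38/9: keep 2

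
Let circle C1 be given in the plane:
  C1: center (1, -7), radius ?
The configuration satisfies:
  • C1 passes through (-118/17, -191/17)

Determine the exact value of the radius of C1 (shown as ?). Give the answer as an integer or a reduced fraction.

9

1. [C1∋P]  r_C1² − 81 = 0  ⇒  r_C1 = 9 (r>0 drops 1)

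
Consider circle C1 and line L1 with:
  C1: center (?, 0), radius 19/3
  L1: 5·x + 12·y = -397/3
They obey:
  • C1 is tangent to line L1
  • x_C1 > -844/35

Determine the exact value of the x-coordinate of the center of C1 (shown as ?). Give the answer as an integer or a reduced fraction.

-10

1. [C1‖L1]  x_C1² + (794/15)x_C1 + 1288/3 = 0  ⇒  x_C1 = -644/15 or -10
2. given x_C1 > -844/35: keep -10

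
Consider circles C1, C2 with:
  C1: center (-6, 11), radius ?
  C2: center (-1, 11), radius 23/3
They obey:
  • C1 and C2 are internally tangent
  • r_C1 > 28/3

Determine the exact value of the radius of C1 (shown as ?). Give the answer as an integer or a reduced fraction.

1. [int C1,C2]  r_C1² − (46/3)r_C1 + 304/9 = 0  ⇒  r_C1 = 8/3 or 38/3
2. given r_C1 > 28/3: keep 38/3

38/3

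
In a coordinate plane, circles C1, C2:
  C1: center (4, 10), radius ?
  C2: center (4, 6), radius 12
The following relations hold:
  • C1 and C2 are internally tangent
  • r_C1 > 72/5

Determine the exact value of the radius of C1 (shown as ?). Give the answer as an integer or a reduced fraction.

1. [int C1,C2]  r_C1² − 24r_C1 + 128 = 0  ⇒  r_C1 = 8 or 16
2. given r_C1 > 72/5: keep 16

16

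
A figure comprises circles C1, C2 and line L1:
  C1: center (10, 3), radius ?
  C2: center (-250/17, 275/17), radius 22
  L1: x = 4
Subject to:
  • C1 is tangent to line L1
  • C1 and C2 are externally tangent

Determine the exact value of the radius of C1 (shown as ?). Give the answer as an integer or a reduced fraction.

1. [C1‖L1]  r_C1² − 36 = 0  ⇒  r_C1 = 6 (r>0 drops 1)
2. [ext C1·C2]  r_C1² + 44r_C1 − 300 = 0  ⇒  r_C1 = 6 (r>0 drops 1)

6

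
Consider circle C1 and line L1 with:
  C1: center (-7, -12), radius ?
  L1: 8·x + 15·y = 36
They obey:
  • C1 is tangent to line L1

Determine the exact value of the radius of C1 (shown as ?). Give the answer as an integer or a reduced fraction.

1. [C1‖L1]  r_C1² − 256 = 0  ⇒  r_C1 = 16 (r>0 drops 1)

16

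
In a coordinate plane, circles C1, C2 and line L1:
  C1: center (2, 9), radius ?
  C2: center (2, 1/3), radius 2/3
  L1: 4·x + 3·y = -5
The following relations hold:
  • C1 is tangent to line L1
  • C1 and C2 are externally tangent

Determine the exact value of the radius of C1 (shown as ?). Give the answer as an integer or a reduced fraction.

1. [C1‖L1]  r_C1² − 64 = 0  ⇒  r_C1 = 8 (r>0 drops 1)
2. [ext C1·C2]  r_C1² + (4/3)r_C1 − 224/3 = 0  ⇒  r_C1 = 8 (r>0 drops 1)

8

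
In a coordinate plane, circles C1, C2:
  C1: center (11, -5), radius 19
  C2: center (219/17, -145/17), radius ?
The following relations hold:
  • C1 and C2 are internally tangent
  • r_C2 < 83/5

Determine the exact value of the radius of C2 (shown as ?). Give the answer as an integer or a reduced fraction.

1. [int C1,C2]  r_C2² − 38r_C2 + 345 = 0  ⇒  r_C2 = 15 or 23
2. given r_C2 < 83/5: keep 15

15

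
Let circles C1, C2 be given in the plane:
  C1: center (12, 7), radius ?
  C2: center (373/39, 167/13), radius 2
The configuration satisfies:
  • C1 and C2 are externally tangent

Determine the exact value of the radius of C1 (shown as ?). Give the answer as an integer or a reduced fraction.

13/3

1. [ext C1·C2]  r_C1² + 4r_C1 − 325/9 = 0  ⇒  r_C1 = 13/3 (r>0 drops 1)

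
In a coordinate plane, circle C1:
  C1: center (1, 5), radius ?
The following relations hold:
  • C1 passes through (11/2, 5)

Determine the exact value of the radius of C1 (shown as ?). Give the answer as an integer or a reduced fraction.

1. [C1∋P]  r_C1² − 81/4 = 0  ⇒  r_C1 = 9/2 (r>0 drops 1)

9/2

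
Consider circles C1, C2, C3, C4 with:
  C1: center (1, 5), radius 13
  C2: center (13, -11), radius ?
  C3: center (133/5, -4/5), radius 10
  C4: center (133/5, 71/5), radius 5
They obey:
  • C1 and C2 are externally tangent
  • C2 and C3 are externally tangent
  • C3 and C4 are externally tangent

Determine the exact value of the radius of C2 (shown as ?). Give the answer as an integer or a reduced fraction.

7

1. [ext C1·C2]  r_C2² + 26r_C2 − 231 = 0  ⇒  r_C2 = 7 (r>0 drops 1)
2. [ext C2·C3]  r_C2² + 20r_C2 − 189 = 0  ⇒  r_C2 = 7 (r>0 drops 1)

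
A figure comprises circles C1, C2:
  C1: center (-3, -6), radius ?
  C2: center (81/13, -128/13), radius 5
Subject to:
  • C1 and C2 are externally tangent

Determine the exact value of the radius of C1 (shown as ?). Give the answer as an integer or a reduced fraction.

1. [ext C1·C2]  r_C1² + 10r_C1 − 75 = 0  ⇒  r_C1 = 5 (r>0 drops 1)

5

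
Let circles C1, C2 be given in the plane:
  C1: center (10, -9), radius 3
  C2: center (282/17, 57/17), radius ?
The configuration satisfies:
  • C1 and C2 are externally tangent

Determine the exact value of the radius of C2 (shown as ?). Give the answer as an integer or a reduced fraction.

11

1. [ext C1·C2]  r_C2² + 6r_C2 − 187 = 0  ⇒  r_C2 = 11 (r>0 drops 1)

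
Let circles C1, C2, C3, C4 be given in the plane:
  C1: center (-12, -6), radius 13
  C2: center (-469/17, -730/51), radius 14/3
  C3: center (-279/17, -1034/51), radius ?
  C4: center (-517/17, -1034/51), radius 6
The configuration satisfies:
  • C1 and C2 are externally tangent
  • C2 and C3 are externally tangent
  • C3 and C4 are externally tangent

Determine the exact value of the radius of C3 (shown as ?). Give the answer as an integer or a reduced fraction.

1. [ext C2·C3]  r_C3² + (28/3)r_C3 − 416/3 = 0  ⇒  r_C3 = 8 (r>0 drops 1)
2. [ext C3·C4]  r_C3² + 12r_C3 − 160 = 0  ⇒  r_C3 = 8 (r>0 drops 1)

8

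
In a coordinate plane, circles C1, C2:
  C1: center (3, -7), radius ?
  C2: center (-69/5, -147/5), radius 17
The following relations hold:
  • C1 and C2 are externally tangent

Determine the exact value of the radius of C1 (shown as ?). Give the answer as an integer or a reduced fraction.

11

1. [ext C1·C2]  r_C1² + 34r_C1 − 495 = 0  ⇒  r_C1 = 11 (r>0 drops 1)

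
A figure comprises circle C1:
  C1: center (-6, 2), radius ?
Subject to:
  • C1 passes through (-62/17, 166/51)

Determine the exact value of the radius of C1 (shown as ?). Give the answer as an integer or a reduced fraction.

1. [C1∋P]  r_C1² − 64/9 = 0  ⇒  r_C1 = 8/3 (r>0 drops 1)

8/3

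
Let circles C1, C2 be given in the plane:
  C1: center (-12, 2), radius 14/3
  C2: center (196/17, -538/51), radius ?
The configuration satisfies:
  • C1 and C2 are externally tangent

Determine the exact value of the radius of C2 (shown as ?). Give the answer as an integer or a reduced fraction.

1. [ext C1·C2]  r_C2² + (28/3)r_C2 − 2068/3 = 0  ⇒  r_C2 = 22 (r>0 drops 1)

22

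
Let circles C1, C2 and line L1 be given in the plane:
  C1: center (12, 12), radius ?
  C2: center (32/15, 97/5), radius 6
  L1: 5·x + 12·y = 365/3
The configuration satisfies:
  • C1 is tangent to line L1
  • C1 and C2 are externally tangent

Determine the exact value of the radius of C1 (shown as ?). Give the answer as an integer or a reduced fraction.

1. [C1‖L1]  r_C1² − 361/9 = 0  ⇒  r_C1 = 19/3 (r>0 drops 1)
2. [ext C1·C2]  r_C1² + 12r_C1 − 1045/9 = 0  ⇒  r_C1 = 19/3 (r>0 drops 1)

19/3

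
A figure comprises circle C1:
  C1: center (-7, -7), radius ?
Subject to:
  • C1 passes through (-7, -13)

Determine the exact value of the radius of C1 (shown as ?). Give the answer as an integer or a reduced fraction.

1. [C1∋P]  r_C1² − 36 = 0  ⇒  r_C1 = 6 (r>0 drops 1)

6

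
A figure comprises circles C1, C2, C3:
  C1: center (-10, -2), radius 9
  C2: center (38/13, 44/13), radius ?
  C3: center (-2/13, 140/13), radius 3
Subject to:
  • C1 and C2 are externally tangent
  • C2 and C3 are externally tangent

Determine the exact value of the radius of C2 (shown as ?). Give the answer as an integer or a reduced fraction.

1. [ext C1·C2]  r_C2² + 18r_C2 − 115 = 0  ⇒  r_C2 = 5 (r>0 drops 1)
2. [ext C2·C3]  r_C2² + 6r_C2 − 55 = 0  ⇒  r_C2 = 5 (r>0 drops 1)

5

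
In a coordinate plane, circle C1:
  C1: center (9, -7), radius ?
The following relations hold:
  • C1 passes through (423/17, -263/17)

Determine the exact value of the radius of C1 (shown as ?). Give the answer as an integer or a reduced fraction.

1. [C1∋P]  r_C1² − 324 = 0  ⇒  r_C1 = 18 (r>0 drops 1)

18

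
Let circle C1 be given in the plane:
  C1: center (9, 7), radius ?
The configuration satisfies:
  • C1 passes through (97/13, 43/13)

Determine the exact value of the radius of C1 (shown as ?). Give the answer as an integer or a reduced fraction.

1. [C1∋P]  r_C1² − 16 = 0  ⇒  r_C1 = 4 (r>0 drops 1)

4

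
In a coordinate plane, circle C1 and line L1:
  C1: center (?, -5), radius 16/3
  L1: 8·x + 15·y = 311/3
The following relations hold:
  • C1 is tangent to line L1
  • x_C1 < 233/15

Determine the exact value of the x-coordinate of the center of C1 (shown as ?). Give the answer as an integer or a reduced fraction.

11

1. [C1‖L1]  x_C1² − (134/3)x_C1 + 1111/3 = 0  ⇒  x_C1 = 11 or 101/3
2. given x_C1 < 233/15: keep 11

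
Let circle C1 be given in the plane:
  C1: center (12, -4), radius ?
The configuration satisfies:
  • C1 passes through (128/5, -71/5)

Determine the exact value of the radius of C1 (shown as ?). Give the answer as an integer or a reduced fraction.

17

1. [C1∋P]  r_C1² − 289 = 0  ⇒  r_C1 = 17 (r>0 drops 1)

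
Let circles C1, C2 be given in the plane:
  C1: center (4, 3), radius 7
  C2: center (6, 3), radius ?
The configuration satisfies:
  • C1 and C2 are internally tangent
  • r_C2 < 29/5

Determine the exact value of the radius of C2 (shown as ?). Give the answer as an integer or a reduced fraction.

1. [int C1,C2]  r_C2² − 14r_C2 + 45 = 0  ⇒  r_C2 = 5 or 9
2. given r_C2 < 29/5: keep 5

5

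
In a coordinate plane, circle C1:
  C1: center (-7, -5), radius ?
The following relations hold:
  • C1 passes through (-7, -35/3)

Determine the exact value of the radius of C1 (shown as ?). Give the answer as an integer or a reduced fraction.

1. [C1∋P]  r_C1² − 400/9 = 0  ⇒  r_C1 = 20/3 (r>0 drops 1)

20/3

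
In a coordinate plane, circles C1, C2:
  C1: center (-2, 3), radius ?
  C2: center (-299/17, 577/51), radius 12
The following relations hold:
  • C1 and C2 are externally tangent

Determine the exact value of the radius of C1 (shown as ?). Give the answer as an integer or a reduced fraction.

1. [ext C1·C2]  r_C1² + 24r_C1 − 1513/9 = 0  ⇒  r_C1 = 17/3 (r>0 drops 1)

17/3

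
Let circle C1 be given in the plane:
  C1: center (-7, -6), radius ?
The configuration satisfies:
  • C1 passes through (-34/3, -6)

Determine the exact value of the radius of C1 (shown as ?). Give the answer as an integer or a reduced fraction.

13/3

1. [C1∋P]  r_C1² − 169/9 = 0  ⇒  r_C1 = 13/3 (r>0 drops 1)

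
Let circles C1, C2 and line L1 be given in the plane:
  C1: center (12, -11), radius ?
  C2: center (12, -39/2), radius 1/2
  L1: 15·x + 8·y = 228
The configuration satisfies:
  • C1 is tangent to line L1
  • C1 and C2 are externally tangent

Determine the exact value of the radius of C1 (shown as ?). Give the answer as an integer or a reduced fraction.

8

1. [C1‖L1]  r_C1² − 64 = 0  ⇒  r_C1 = 8 (r>0 drops 1)
2. [ext C1·C2]  r_C1² + 1r_C1 − 72 = 0  ⇒  r_C1 = 8 (r>0 drops 1)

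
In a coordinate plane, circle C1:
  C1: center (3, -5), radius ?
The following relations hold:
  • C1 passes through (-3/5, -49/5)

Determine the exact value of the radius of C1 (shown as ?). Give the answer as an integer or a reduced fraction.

6

1. [C1∋P]  r_C1² − 36 = 0  ⇒  r_C1 = 6 (r>0 drops 1)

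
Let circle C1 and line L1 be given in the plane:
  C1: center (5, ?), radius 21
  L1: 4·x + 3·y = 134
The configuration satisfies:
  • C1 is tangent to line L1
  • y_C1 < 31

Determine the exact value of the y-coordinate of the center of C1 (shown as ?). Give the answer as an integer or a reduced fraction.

3

1. [C1‖L1]  y_C1² − 76y_C1 + 219 = 0  ⇒  y_C1 = 3 or 73
2. given y_C1 < 31: keep 3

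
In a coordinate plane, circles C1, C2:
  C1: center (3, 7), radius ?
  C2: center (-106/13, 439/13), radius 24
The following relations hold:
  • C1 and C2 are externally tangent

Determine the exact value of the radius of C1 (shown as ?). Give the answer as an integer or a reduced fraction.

1. [ext C1·C2]  r_C1² + 48r_C1 − 265 = 0  ⇒  r_C1 = 5 (r>0 drops 1)

5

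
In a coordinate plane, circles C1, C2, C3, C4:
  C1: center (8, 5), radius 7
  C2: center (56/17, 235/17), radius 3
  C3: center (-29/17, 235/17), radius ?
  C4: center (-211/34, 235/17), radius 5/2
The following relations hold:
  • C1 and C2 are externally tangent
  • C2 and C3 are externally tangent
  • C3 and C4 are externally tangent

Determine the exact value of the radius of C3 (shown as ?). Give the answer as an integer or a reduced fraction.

1. [ext C2·C3]  r_C3² + 6r_C3 − 16 = 0  ⇒  r_C3 = 2 (r>0 drops 1)
2. [ext C3·C4]  r_C3² + 5r_C3 − 14 = 0  ⇒  r_C3 = 2 (r>0 drops 1)

2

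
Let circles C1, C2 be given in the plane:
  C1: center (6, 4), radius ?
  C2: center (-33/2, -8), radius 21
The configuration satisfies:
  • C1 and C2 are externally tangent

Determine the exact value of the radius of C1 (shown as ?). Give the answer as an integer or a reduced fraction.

1. [ext C1·C2]  r_C1² + 42r_C1 − 837/4 = 0  ⇒  r_C1 = 9/2 (r>0 drops 1)

9/2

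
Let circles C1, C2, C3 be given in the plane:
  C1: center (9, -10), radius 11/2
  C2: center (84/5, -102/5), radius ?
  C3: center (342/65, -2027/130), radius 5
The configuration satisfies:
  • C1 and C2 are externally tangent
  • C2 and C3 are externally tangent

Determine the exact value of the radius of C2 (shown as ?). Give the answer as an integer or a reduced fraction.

15/2

1. [ext C1·C2]  r_C2² + 11r_C2 − 555/4 = 0  ⇒  r_C2 = 15/2 (r>0 drops 1)
2. [ext C2·C3]  r_C2² + 10r_C2 − 525/4 = 0  ⇒  r_C2 = 15/2 (r>0 drops 1)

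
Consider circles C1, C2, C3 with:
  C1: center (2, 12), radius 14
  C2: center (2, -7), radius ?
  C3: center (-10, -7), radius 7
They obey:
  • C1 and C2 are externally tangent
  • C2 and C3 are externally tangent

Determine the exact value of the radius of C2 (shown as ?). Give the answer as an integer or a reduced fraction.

1. [ext C1·C2]  r_C2² + 28r_C2 − 165 = 0  ⇒  r_C2 = 5 (r>0 drops 1)
2. [ext C2·C3]  r_C2² + 14r_C2 − 95 = 0  ⇒  r_C2 = 5 (r>0 drops 1)

5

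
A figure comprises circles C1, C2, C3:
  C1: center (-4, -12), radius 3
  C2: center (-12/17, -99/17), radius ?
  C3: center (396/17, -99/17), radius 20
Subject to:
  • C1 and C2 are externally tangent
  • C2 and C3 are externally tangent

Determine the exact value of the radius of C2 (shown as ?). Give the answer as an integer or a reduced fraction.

4

1. [ext C1·C2]  r_C2² + 6r_C2 − 40 = 0  ⇒  r_C2 = 4 (r>0 drops 1)
2. [ext C2·C3]  r_C2² + 40r_C2 − 176 = 0  ⇒  r_C2 = 4 (r>0 drops 1)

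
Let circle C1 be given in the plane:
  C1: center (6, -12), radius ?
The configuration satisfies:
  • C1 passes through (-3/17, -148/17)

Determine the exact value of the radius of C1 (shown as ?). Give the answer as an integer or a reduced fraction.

1. [C1∋P]  r_C1² − 49 = 0  ⇒  r_C1 = 7 (r>0 drops 1)

7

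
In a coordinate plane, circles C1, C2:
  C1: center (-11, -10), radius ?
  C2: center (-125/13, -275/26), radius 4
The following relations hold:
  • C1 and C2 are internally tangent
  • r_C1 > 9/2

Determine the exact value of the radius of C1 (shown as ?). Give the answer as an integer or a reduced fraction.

1. [int C1,C2]  r_C1² − 8r_C1 + 55/4 = 0  ⇒  r_C1 = 5/2 or 11/2
2. given r_C1 > 9/2: keep 11/2

11/2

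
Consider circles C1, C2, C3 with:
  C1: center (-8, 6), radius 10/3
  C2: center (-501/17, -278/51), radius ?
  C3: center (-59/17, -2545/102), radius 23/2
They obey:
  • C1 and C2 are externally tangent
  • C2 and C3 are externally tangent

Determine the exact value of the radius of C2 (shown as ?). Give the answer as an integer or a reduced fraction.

1. [ext C1·C2]  r_C2² + (20/3)r_C2 − 581 = 0  ⇒  r_C2 = 21 (r>0 drops 1)
2. [ext C2·C3]  r_C2² + 23r_C2 − 924 = 0  ⇒  r_C2 = 21 (r>0 drops 1)

21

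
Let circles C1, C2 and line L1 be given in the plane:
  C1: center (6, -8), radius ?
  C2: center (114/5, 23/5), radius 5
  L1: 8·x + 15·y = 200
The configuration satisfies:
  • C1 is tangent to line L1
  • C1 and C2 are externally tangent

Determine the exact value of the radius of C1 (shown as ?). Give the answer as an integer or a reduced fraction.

16

1. [C1‖L1]  r_C1² − 256 = 0  ⇒  r_C1 = 16 (r>0 drops 1)
2. [ext C1·C2]  r_C1² + 10r_C1 − 416 = 0  ⇒  r_C1 = 16 (r>0 drops 1)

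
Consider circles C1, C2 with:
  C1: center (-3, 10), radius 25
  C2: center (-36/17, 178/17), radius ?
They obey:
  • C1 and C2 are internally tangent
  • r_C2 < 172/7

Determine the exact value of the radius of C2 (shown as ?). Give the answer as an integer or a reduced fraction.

24

1. [int C1,C2]  r_C2² − 50r_C2 + 624 = 0  ⇒  r_C2 = 24 or 26
2. given r_C2 < 172/7: keep 24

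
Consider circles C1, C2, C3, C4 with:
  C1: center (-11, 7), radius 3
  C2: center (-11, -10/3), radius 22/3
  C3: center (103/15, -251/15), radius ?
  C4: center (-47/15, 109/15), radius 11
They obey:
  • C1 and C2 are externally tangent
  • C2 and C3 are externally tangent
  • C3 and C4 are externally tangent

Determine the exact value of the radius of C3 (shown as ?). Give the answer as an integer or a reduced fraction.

15

1. [ext C2·C3]  r_C3² + (44/3)r_C3 − 445 = 0  ⇒  r_C3 = 15 (r>0 drops 1)
2. [ext C3·C4]  r_C3² + 22r_C3 − 555 = 0  ⇒  r_C3 = 15 (r>0 drops 1)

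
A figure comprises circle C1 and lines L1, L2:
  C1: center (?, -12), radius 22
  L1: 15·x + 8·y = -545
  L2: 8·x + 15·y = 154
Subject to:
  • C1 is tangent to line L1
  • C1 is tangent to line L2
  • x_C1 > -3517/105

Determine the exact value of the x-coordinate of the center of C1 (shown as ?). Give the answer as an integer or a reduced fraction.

-5

1. [C1‖L1]  x_C1² + (898/15)x_C1 + 823/3 = 0  ⇒  x_C1 = -823/15 or -5
2. [C1‖L2]  x_C1² − (167/2)x_C1 − 885/2 = 0  ⇒  x_C1 = -5 or 177/2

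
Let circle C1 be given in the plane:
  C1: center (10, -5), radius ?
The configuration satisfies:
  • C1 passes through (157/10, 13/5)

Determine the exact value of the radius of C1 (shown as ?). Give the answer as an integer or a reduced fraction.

19/2

1. [C1∋P]  r_C1² − 361/4 = 0  ⇒  r_C1 = 19/2 (r>0 drops 1)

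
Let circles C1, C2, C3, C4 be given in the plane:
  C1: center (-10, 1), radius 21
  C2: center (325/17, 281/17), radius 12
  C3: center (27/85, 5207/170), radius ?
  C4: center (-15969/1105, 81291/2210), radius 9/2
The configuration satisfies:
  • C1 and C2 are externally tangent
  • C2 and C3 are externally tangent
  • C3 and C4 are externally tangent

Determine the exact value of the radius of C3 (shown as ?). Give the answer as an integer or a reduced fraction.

23/2

1. [ext C2·C3]  r_C3² + 24r_C3 − 1633/4 = 0  ⇒  r_C3 = 23/2 (r>0 drops 1)
2. [ext C3·C4]  r_C3² + 9r_C3 − 943/4 = 0  ⇒  r_C3 = 23/2 (r>0 drops 1)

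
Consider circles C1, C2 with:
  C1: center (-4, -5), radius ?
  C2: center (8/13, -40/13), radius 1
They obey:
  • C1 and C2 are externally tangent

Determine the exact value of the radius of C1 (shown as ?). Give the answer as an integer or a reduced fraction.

4

1. [ext C1·C2]  r_C1² + 2r_C1 − 24 = 0  ⇒  r_C1 = 4 (r>0 drops 1)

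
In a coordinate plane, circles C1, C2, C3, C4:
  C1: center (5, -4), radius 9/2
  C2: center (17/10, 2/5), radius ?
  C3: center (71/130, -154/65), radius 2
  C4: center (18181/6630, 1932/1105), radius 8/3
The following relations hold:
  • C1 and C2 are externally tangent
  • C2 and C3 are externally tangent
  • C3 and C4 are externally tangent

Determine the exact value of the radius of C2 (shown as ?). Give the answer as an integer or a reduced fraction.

1. [ext C1·C2]  r_C2² + 9r_C2 − 10 = 0  ⇒  r_C2 = 1 (r>0 drops 1)
2. [ext C2·C3]  r_C2² + 4r_C2 − 5 = 0  ⇒  r_C2 = 1 (r>0 drops 1)

1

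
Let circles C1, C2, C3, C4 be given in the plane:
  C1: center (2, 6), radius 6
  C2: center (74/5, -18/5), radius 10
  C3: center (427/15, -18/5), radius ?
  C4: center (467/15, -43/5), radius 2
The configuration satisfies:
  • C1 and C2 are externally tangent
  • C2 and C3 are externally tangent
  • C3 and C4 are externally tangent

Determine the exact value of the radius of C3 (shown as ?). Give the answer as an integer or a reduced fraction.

1. [ext C2·C3]  r_C3² + 20r_C3 − 781/9 = 0  ⇒  r_C3 = 11/3 (r>0 drops 1)
2. [ext C3·C4]  r_C3² + 4r_C3 − 253/9 = 0  ⇒  r_C3 = 11/3 (r>0 drops 1)

11/3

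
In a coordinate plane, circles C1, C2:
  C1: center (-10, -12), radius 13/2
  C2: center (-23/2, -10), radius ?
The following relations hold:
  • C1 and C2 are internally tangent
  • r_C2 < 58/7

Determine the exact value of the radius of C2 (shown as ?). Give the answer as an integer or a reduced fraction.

4

1. [int C1,C2]  r_C2² − 13r_C2 + 36 = 0  ⇒  r_C2 = 4 or 9
2. given r_C2 < 58/7: keep 4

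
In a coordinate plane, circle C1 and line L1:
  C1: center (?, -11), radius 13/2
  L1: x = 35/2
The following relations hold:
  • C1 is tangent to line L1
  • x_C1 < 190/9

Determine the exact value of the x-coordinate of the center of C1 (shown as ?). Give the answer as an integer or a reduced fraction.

11

1. [C1‖L1]  x_C1² − 35x_C1 + 264 = 0  ⇒  x_C1 = 11 or 24
2. given x_C1 < 190/9: keep 11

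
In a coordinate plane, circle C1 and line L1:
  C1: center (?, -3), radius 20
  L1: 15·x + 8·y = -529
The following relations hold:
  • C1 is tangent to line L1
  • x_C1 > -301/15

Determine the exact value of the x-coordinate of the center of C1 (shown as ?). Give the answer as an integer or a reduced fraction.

1. [C1‖L1]  x_C1² + (202/3)x_C1 + 1859/3 = 0  ⇒  x_C1 = -169/3 or -11
2. given x_C1 > -301/15: keep -11

-11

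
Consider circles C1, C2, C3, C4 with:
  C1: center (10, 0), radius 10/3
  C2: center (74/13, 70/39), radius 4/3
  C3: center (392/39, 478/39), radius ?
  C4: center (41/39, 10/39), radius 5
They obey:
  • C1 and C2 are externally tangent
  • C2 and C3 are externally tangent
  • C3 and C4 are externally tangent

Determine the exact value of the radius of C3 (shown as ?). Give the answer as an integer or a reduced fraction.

1. [ext C2·C3]  r_C3² + (8/3)r_C3 − 380/3 = 0  ⇒  r_C3 = 10 (r>0 drops 1)
2. [ext C3·C4]  r_C3² + 10r_C3 − 200 = 0  ⇒  r_C3 = 10 (r>0 drops 1)

10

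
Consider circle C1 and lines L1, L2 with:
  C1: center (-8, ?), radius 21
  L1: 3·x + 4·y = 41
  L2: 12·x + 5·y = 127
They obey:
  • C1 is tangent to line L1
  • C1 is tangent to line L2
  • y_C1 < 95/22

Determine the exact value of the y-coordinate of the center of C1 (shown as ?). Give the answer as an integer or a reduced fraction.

-10

1. [C1‖L1]  y_C1² − (65/2)y_C1 − 425 = 0  ⇒  y_C1 = -10 or 85/2
2. [C1‖L2]  y_C1² − (446/5)y_C1 − 992 = 0  ⇒  y_C1 = -10 or 496/5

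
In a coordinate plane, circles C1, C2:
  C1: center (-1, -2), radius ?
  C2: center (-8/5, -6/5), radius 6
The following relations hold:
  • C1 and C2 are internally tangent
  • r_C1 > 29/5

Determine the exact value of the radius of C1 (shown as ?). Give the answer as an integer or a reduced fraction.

7

1. [int C1,C2]  r_C1² − 12r_C1 + 35 = 0  ⇒  r_C1 = 5 or 7
2. given r_C1 > 29/5: keep 7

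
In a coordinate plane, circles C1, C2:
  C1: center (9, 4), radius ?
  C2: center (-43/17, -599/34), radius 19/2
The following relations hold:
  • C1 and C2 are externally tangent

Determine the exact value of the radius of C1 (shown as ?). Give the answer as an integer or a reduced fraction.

15

1. [ext C1·C2]  r_C1² + 19r_C1 − 510 = 0  ⇒  r_C1 = 15 (r>0 drops 1)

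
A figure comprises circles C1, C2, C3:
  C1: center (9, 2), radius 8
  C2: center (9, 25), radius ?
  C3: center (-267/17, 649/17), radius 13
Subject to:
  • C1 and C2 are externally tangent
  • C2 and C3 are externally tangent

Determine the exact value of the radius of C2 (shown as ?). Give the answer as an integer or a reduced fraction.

1. [ext C1·C2]  r_C2² + 16r_C2 − 465 = 0  ⇒  r_C2 = 15 (r>0 drops 1)
2. [ext C2·C3]  r_C2² + 26r_C2 − 615 = 0  ⇒  r_C2 = 15 (r>0 drops 1)

15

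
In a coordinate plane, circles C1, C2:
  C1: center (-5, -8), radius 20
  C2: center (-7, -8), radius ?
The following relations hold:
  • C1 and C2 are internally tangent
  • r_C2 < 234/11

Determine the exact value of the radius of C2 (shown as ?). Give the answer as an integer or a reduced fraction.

18

1. [int C1,C2]  r_C2² − 40r_C2 + 396 = 0  ⇒  r_C2 = 18 or 22
2. given r_C2 < 234/11: keep 18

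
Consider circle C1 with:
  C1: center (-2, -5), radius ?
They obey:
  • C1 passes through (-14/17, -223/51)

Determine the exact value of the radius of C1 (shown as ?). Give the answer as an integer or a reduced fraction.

4/3

1. [C1∋P]  r_C1² − 16/9 = 0  ⇒  r_C1 = 4/3 (r>0 drops 1)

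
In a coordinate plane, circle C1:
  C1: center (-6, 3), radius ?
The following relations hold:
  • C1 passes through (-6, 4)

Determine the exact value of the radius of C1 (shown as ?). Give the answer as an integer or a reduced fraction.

1. [C1∋P]  r_C1² − 1 = 0  ⇒  r_C1 = 1 (r>0 drops 1)

1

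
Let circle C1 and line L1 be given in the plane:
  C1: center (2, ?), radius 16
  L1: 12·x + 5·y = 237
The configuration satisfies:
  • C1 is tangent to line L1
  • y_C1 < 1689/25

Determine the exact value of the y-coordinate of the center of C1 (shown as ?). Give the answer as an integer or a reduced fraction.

1. [C1‖L1]  y_C1² − (426/5)y_C1 + 421/5 = 0  ⇒  y_C1 = 1 or 421/5
2. given y_C1 < 1689/25: keep 1

1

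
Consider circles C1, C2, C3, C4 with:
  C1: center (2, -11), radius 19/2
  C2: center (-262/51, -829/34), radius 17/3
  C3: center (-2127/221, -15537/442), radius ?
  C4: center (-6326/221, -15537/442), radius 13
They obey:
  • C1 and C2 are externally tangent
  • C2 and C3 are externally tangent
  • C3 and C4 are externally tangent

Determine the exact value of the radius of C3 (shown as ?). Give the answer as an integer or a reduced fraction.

1. [ext C2·C3]  r_C3² + (34/3)r_C3 − 104 = 0  ⇒  r_C3 = 6 (r>0 drops 1)
2. [ext C3·C4]  r_C3² + 26r_C3 − 192 = 0  ⇒  r_C3 = 6 (r>0 drops 1)

6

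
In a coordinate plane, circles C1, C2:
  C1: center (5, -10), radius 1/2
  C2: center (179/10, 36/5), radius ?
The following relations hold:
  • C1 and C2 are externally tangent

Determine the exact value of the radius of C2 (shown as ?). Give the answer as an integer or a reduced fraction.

21

1. [ext C1·C2]  r_C2² + 1r_C2 − 462 = 0  ⇒  r_C2 = 21 (r>0 drops 1)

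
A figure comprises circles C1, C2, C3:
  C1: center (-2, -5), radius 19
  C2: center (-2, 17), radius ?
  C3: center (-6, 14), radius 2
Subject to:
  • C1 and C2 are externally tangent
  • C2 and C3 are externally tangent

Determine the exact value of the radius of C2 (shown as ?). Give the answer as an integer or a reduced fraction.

1. [ext C1·C2]  r_C2² + 38r_C2 − 123 = 0  ⇒  r_C2 = 3 (r>0 drops 1)
2. [ext C2·C3]  r_C2² + 4r_C2 − 21 = 0  ⇒  r_C2 = 3 (r>0 drops 1)

3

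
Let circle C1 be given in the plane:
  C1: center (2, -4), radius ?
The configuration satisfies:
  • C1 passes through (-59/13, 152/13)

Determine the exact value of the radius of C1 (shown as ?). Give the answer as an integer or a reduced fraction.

17

1. [C1∋P]  r_C1² − 289 = 0  ⇒  r_C1 = 17 (r>0 drops 1)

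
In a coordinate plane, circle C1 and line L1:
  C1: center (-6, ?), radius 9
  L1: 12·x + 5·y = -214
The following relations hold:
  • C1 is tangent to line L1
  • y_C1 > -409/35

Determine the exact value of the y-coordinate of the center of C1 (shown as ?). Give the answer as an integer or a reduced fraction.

-5

1. [C1‖L1]  y_C1² + (284/5)y_C1 + 259 = 0  ⇒  y_C1 = -259/5 or -5
2. given y_C1 > -409/35: keep -5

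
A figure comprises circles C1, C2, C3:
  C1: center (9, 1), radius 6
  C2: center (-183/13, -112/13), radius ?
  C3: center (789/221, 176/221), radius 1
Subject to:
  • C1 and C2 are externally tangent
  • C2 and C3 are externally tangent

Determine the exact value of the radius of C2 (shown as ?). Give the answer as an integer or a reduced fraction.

1. [ext C1·C2]  r_C2² + 12r_C2 − 589 = 0  ⇒  r_C2 = 19 (r>0 drops 1)
2. [ext C2·C3]  r_C2² + 2r_C2 − 399 = 0  ⇒  r_C2 = 19 (r>0 drops 1)

19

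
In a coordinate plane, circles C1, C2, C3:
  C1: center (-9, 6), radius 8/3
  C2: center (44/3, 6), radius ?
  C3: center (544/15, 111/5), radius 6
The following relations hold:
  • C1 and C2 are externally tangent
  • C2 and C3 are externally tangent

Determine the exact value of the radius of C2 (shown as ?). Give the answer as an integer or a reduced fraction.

1. [ext C1·C2]  r_C2² + (16/3)r_C2 − 553 = 0  ⇒  r_C2 = 21 (r>0 drops 1)
2. [ext C2·C3]  r_C2² + 12r_C2 − 693 = 0  ⇒  r_C2 = 21 (r>0 drops 1)

21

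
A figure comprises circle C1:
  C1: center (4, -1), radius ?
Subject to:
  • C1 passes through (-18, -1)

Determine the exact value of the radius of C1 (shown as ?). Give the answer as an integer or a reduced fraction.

1. [C1∋P]  r_C1² − 484 = 0  ⇒  r_C1 = 22 (r>0 drops 1)

22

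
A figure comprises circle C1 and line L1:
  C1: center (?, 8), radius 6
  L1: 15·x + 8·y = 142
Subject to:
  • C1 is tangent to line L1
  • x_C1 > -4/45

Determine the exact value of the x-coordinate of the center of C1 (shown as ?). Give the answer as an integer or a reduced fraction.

1. [C1‖L1]  x_C1² − (52/5)x_C1 − 96/5 = 0  ⇒  x_C1 = -8/5 or 12
2. given x_C1 > -4/45: keep 12

12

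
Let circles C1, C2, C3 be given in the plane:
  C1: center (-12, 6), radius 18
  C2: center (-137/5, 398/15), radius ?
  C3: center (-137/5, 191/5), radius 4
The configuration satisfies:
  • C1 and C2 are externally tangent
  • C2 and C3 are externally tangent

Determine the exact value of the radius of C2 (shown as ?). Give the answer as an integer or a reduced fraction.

23/3

1. [ext C1·C2]  r_C2² + 36r_C2 − 3013/9 = 0  ⇒  r_C2 = 23/3 (r>0 drops 1)
2. [ext C2·C3]  r_C2² + 8r_C2 − 1081/9 = 0  ⇒  r_C2 = 23/3 (r>0 drops 1)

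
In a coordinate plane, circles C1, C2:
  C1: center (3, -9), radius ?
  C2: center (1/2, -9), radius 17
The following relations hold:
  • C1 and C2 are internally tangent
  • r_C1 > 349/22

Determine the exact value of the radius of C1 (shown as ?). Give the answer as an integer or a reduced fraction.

1. [int C1,C2]  r_C1² − 34r_C1 + 1131/4 = 0  ⇒  r_C1 = 29/2 or 39/2
2. given r_C1 > 349/22: keep 39/2

39/2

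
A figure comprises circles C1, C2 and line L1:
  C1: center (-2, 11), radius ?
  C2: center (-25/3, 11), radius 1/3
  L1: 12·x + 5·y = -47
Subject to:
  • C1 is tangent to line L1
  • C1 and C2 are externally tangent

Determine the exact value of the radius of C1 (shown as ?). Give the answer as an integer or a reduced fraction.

1. [C1‖L1]  r_C1² − 36 = 0  ⇒  r_C1 = 6 (r>0 drops 1)
2. [ext C1·C2]  r_C1² + (2/3)r_C1 − 40 = 0  ⇒  r_C1 = 6 (r>0 drops 1)

6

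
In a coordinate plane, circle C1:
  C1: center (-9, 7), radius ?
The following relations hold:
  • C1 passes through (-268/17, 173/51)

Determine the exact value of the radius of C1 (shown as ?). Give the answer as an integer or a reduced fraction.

1. [C1∋P]  r_C1² − 529/9 = 0  ⇒  r_C1 = 23/3 (r>0 drops 1)

23/3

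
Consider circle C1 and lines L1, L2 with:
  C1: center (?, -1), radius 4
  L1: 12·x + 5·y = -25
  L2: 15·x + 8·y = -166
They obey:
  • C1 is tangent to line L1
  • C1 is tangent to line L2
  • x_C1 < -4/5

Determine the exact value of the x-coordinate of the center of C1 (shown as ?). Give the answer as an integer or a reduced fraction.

1. [C1‖L1]  x_C1² + (10/3)x_C1 − 16 = 0  ⇒  x_C1 = -6 or 8/3
2. [C1‖L2]  x_C1² + (316/15)x_C1 + 452/5 = 0  ⇒  x_C1 = -226/15 or -6

-6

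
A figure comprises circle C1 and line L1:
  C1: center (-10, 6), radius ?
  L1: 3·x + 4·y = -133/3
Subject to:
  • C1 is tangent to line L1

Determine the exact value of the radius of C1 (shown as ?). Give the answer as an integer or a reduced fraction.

1. [C1‖L1]  r_C1² − 529/9 = 0  ⇒  r_C1 = 23/3 (r>0 drops 1)

23/3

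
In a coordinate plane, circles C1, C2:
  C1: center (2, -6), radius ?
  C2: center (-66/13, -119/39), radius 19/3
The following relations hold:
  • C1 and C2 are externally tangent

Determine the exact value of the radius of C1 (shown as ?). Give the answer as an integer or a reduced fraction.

4/3

1. [ext C1·C2]  r_C1² + (38/3)r_C1 − 56/3 = 0  ⇒  r_C1 = 4/3 (r>0 drops 1)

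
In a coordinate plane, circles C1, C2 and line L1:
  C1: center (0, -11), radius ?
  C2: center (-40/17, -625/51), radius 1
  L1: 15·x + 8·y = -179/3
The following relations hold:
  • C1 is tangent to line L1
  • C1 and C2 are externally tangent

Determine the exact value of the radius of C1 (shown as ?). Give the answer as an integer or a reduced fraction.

1. [C1‖L1]  r_C1² − 25/9 = 0  ⇒  r_C1 = 5/3 (r>0 drops 1)
2. [ext C1·C2]  r_C1² + 2r_C1 − 55/9 = 0  ⇒  r_C1 = 5/3 (r>0 drops 1)

5/3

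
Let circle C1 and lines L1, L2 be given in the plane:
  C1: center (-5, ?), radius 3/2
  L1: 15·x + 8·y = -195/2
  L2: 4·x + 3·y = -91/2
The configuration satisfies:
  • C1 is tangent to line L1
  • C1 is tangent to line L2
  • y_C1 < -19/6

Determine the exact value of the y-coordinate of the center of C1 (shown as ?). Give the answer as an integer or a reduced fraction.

1. [C1‖L1]  y_C1² + (45/8)y_C1 − 9/4 = 0  ⇒  y_C1 = -6 or 3/8
2. [C1‖L2]  y_C1² + 17y_C1 + 66 = 0  ⇒  y_C1 = -11 or -6

-6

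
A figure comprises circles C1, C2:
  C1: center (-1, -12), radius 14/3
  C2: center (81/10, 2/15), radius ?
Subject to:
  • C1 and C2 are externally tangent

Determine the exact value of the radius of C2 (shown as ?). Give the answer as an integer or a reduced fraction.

21/2

1. [ext C1·C2]  r_C2² + (28/3)r_C2 − 833/4 = 0  ⇒  r_C2 = 21/2 (r>0 drops 1)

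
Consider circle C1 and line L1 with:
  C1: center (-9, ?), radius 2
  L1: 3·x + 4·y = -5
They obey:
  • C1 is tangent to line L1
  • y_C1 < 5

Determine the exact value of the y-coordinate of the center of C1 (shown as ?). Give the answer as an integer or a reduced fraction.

1. [C1‖L1]  y_C1² − 11y_C1 + 24 = 0  ⇒  y_C1 = 3 or 8
2. given y_C1 < 5: keep 3

3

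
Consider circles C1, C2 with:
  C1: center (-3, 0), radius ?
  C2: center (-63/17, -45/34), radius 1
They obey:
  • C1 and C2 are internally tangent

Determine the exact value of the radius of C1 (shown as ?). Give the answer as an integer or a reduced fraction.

1. [int C1,C2]  r_C1² − 2r_C1 − 5/4 = 0  ⇒  r_C1 = 5/2 (r>0 drops 1)

5/2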